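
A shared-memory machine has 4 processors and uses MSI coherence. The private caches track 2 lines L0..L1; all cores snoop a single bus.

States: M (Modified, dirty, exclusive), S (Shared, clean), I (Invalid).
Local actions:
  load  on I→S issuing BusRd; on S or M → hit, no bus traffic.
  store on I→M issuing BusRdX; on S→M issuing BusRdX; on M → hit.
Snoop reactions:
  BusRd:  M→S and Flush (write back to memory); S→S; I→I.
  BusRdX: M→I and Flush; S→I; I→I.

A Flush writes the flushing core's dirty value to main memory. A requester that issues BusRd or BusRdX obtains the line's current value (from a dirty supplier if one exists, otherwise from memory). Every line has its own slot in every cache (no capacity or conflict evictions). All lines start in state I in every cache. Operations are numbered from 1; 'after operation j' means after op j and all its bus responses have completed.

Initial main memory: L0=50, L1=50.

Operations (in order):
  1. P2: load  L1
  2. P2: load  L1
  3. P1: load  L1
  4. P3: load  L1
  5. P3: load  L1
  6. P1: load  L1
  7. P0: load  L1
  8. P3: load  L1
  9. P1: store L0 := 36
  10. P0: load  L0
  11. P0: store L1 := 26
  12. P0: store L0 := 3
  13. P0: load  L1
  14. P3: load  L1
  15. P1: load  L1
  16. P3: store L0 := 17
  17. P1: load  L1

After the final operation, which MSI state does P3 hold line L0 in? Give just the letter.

[1] P2: load  L1 | P0:I, P1:I, P2:S(50), P3:I | bus: BusRd
[2] P2: load  L1 | P0:I, P1:I, P2:S(50), P3:I | bus: none
[3] P1: load  L1 | P0:I, P1:S(50), P2:S(50), P3:I | bus: BusRd
[4] P3: load  L1 | P0:I, P1:S(50), P2:S(50), P3:S(50) | bus: BusRd
[5] P3: load  L1 | P0:I, P1:S(50), P2:S(50), P3:S(50) | bus: none
[6] P1: load  L1 | P0:I, P1:S(50), P2:S(50), P3:S(50) | bus: none
[7] P0: load  L1 | P0:S(50), P1:S(50), P2:S(50), P3:S(50) | bus: BusRd
[8] P3: load  L1 | P0:S(50), P1:S(50), P2:S(50), P3:S(50) | bus: none
[9] P1: store L0 := 36 | P0:I, P1:M(36), P2:I, P3:I | bus: BusRdX
[10] P0: load  L0 | P0:S(36), P1:S(36), P2:I, P3:I | bus: BusRd,Flush
[11] P0: store L1 := 26 | P0:M(26), P1:I, P2:I, P3:I | bus: BusRdX
[12] P0: store L0 := 3 | P0:M(3), P1:I, P2:I, P3:I | bus: BusRdX
[13] P0: load  L1 | P0:M(26), P1:I, P2:I, P3:I | bus: none
[14] P3: load  L1 | P0:S(26), P1:I, P2:I, P3:S(26) | bus: BusRd,Flush
[15] P1: load  L1 | P0:S(26), P1:S(26), P2:I, P3:S(26) | bus: BusRd
[16] P3: store L0 := 17 | P0:I, P1:I, P2:I, P3:M(17) | bus: BusRdX,Flush
[17] P1: load  L1 | P0:S(26), P1:S(26), P2:I, P3:S(26) | bus: none

state = M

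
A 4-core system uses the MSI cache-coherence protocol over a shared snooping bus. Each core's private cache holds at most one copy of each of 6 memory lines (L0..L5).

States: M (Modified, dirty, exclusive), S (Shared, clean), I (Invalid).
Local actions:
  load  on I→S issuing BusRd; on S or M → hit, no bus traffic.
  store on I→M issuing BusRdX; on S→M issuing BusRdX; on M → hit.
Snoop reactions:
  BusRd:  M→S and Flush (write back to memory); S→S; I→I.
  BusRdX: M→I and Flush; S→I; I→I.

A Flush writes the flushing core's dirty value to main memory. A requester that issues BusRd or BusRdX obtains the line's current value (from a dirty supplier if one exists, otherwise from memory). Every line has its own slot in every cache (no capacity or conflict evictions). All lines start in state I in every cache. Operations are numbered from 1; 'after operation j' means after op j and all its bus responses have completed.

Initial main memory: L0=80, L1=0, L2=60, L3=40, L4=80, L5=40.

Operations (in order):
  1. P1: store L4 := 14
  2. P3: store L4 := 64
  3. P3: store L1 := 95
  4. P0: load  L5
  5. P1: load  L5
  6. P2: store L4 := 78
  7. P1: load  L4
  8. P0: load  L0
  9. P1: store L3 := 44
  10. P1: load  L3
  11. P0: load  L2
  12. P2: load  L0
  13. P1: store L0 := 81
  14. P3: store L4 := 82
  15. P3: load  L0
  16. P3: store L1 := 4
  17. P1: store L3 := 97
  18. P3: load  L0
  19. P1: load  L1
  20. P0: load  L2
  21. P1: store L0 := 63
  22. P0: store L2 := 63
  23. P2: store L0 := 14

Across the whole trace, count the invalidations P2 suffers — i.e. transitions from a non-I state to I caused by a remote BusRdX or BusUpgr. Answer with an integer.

invalidations = 2

  op1 P1: store L4 := 14 → I/M/I/I on L4; bus BusRdX; mem=80
  op2 P3: store L4 := 64 → I/I/I/M on L4; bus BusRdX Flush; mem=14
  op3 P3: store L1 := 95 → I/I/I/M on L1; bus BusRdX; mem=0
  op4 P0: load  L5 → S/I/I/I on L5; bus BusRd; mem=40
  op5 P1: load  L5 → S/S/I/I on L5; bus BusRd; mem=40
  op6 P2: store L4 := 78 → I/I/M/I on L4; bus BusRdX Flush; mem=64
  op7 P1: load  L4 → I/S/S/I on L4; bus BusRd Flush; mem=78
  op8 P0: load  L0 → S/I/I/I on L0; bus BusRd; mem=80
  op9 P1: store L3 := 44 → I/M/I/I on L3; bus BusRdX; mem=40
  op10 P1: load  L3 → I/M/I/I on L3; bus (none); mem=40
  op11 P0: load  L2 → S/I/I/I on L2; bus BusRd; mem=60
  op12 P2: load  L0 → S/I/S/I on L0; bus BusRd; mem=80
  op13 P1: store L0 := 81 → I/M/I/I on L0; bus BusRdX; mem=80
  op14 P3: store L4 := 82 → I/I/I/M on L4; bus BusRdX; mem=78
  op15 P3: load  L0 → I/S/I/S on L0; bus BusRd Flush; mem=81
  op16 P3: store L1 := 4 → I/I/I/M on L1; bus (none); mem=0
  op17 P1: store L3 := 97 → I/M/I/I on L3; bus (none); mem=40
  op18 P3: load  L0 → I/S/I/S on L0; bus (none); mem=81
  op19 P1: load  L1 → I/S/I/S on L1; bus BusRd Flush; mem=4
  op20 P0: load  L2 → S/I/I/I on L2; bus (none); mem=60
  op21 P1: store L0 := 63 → I/M/I/I on L0; bus BusRdX; mem=81
  op22 P0: store L2 := 63 → M/I/I/I on L2; bus BusRdX; mem=60
  op23 P2: store L0 := 14 → I/I/M/I on L0; bus BusRdX Flush; mem=63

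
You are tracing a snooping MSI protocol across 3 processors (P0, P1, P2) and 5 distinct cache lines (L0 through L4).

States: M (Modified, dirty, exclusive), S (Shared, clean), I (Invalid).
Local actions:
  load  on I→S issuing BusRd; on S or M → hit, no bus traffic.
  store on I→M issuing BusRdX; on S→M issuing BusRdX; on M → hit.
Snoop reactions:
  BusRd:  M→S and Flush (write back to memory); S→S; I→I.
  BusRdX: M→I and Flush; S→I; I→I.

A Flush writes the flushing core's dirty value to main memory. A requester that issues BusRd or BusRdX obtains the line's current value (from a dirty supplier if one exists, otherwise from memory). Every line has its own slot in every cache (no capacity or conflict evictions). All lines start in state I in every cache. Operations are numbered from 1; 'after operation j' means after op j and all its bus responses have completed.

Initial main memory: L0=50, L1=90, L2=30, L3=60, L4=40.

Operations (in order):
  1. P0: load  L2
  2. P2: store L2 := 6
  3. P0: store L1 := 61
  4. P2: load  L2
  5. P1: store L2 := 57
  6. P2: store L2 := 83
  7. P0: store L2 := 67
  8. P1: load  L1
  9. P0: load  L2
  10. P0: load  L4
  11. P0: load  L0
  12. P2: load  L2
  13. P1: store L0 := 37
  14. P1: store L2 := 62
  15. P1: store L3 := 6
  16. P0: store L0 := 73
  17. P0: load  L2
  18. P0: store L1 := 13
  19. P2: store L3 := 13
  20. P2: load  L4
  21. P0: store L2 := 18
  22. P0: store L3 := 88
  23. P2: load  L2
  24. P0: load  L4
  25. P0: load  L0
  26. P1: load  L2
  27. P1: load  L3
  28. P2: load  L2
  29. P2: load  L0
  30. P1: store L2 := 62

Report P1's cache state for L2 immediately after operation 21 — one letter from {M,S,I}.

state = I

1. P0: load  L2  bus=[BusRd]  L2: P0=S P1=I P2=I  mem[L2]=30
2. P2: store L2 := 6  bus=[BusRdX]  L2: P0=I P1=I P2=M  mem[L2]=30
3. P0: store L1 := 61  bus=[BusRdX]  L1: P0=M P1=I P2=I  mem[L1]=90
4. P2: load  L2  bus=[-]  L2: P0=I P1=I P2=M  mem[L2]=30
5. P1: store L2 := 57  bus=[BusRdX,Flush]  L2: P0=I P1=M P2=I  mem[L2]=6
6. P2: store L2 := 83  bus=[BusRdX,Flush]  L2: P0=I P1=I P2=M  mem[L2]=57
7. P0: store L2 := 67  bus=[BusRdX,Flush]  L2: P0=M P1=I P2=I  mem[L2]=83
8. P1: load  L1  bus=[BusRd,Flush]  L1: P0=S P1=S P2=I  mem[L1]=61
9. P0: load  L2  bus=[-]  L2: P0=M P1=I P2=I  mem[L2]=83
10. P0: load  L4  bus=[BusRd]  L4: P0=S P1=I P2=I  mem[L4]=40
11. P0: load  L0  bus=[BusRd]  L0: P0=S P1=I P2=I  mem[L0]=50
12. P2: load  L2  bus=[BusRd,Flush]  L2: P0=S P1=I P2=S  mem[L2]=67
13. P1: store L0 := 37  bus=[BusRdX]  L0: P0=I P1=M P2=I  mem[L0]=50
14. P1: store L2 := 62  bus=[BusRdX]  L2: P0=I P1=M P2=I  mem[L2]=67
15. P1: store L3 := 6  bus=[BusRdX]  L3: P0=I P1=M P2=I  mem[L3]=60
16. P0: store L0 := 73  bus=[BusRdX,Flush]  L0: P0=M P1=I P2=I  mem[L0]=37
17. P0: load  L2  bus=[BusRd,Flush]  L2: P0=S P1=S P2=I  mem[L2]=62
18. P0: store L1 := 13  bus=[BusRdX]  L1: P0=M P1=I P2=I  mem[L1]=61
19. P2: store L3 := 13  bus=[BusRdX,Flush]  L3: P0=I P1=I P2=M  mem[L3]=6
20. P2: load  L4  bus=[BusRd]  L4: P0=S P1=I P2=S  mem[L4]=40
21. P0: store L2 := 18  bus=[BusRdX]  L2: P0=M P1=I P2=I  mem[L2]=62
22. P0: store L3 := 88  bus=[BusRdX,Flush]  L3: P0=M P1=I P2=I  mem[L3]=13
23. P2: load  L2  bus=[BusRd,Flush]  L2: P0=S P1=I P2=S  mem[L2]=18
24. P0: load  L4  bus=[-]  L4: P0=S P1=I P2=S  mem[L4]=40
25. P0: load  L0  bus=[-]  L0: P0=M P1=I P2=I  mem[L0]=37
26. P1: load  L2  bus=[BusRd]  L2: P0=S P1=S P2=S  mem[L2]=18
27. P1: load  L3  bus=[BusRd,Flush]  L3: P0=S P1=S P2=I  mem[L3]=88
28. P2: load  L2  bus=[-]  L2: P0=S P1=S P2=S  mem[L2]=18
29. P2: load  L0  bus=[BusRd,Flush]  L0: P0=S P1=I P2=S  mem[L0]=73
30. P1: store L2 := 62  bus=[BusRdX]  L2: P0=I P1=M P2=I  mem[L2]=18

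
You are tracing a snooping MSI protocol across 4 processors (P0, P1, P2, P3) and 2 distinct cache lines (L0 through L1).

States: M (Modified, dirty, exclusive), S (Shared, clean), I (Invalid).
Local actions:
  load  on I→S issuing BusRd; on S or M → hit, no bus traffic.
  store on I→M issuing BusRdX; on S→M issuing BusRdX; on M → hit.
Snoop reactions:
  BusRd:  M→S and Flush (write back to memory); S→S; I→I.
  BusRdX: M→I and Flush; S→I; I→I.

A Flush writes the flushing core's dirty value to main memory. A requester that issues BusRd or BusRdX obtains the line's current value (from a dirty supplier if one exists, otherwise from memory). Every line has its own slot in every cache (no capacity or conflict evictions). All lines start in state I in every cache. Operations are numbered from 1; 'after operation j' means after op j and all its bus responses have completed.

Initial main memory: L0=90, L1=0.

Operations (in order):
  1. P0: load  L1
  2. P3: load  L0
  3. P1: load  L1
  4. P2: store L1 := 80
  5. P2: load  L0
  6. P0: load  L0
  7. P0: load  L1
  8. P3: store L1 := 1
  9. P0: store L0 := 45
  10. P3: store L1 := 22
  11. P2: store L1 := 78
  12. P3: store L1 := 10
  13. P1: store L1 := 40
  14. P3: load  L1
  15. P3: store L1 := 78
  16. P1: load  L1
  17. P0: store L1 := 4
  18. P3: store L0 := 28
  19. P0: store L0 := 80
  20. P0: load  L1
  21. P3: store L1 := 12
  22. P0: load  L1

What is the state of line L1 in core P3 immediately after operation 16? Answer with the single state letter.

state = S

  op1 P0: load  L1 → S/I/I/I on L1; bus BusRd; mem=0
  op2 P3: load  L0 → I/I/I/S on L0; bus BusRd; mem=90
  op3 P1: load  L1 → S/S/I/I on L1; bus BusRd; mem=0
  op4 P2: store L1 := 80 → I/I/M/I on L1; bus BusRdX; mem=0
  op5 P2: load  L0 → I/I/S/S on L0; bus BusRd; mem=90
  op6 P0: load  L0 → S/I/S/S on L0; bus BusRd; mem=90
  op7 P0: load  L1 → S/I/S/I on L1; bus BusRd Flush; mem=80
  op8 P3: store L1 := 1 → I/I/I/M on L1; bus BusRdX; mem=80
  op9 P0: store L0 := 45 → M/I/I/I on L0; bus BusRdX; mem=90
  op10 P3: store L1 := 22 → I/I/I/M on L1; bus (none); mem=80
  op11 P2: store L1 := 78 → I/I/M/I on L1; bus BusRdX Flush; mem=22
  op12 P3: store L1 := 10 → I/I/I/M on L1; bus BusRdX Flush; mem=78
  op13 P1: store L1 := 40 → I/M/I/I on L1; bus BusRdX Flush; mem=10
  op14 P3: load  L1 → I/S/I/S on L1; bus BusRd Flush; mem=40
  op15 P3: store L1 := 78 → I/I/I/M on L1; bus BusRdX; mem=40
  op16 P1: load  L1 → I/S/I/S on L1; bus BusRd Flush; mem=78
  op17 P0: store L1 := 4 → M/I/I/I on L1; bus BusRdX; mem=78
  op18 P3: store L0 := 28 → I/I/I/M on L0; bus BusRdX Flush; mem=45
  op19 P0: store L0 := 80 → M/I/I/I on L0; bus BusRdX Flush; mem=28
  op20 P0: load  L1 → M/I/I/I on L1; bus (none); mem=78
  op21 P3: store L1 := 12 → I/I/I/M on L1; bus BusRdX Flush; mem=4
  op22 P0: load  L1 → S/I/I/S on L1; bus BusRd Flush; mem=12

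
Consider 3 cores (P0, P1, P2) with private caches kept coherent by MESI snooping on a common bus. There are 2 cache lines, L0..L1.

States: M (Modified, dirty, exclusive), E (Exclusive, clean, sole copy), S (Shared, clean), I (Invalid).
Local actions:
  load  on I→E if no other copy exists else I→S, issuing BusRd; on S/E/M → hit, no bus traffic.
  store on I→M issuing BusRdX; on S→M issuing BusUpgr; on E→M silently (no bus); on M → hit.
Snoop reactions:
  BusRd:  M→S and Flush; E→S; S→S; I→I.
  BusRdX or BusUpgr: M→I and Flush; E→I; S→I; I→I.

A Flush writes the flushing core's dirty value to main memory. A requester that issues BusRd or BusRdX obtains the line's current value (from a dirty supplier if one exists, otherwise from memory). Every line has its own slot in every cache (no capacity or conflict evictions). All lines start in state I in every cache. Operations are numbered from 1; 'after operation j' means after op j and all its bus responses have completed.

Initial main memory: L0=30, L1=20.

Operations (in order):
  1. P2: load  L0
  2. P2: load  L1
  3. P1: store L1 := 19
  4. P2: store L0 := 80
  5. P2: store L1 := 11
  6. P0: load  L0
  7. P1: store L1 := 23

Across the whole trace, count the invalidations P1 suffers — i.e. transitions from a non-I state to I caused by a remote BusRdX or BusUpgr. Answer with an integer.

invalidations = 1

step 1: P2: load  L0  ⟶  IIE  (L0)  txn=BusRd  M[L0]=30
step 2: P2: load  L1  ⟶  IIE  (L1)  txn=BusRd  M[L1]=20
step 3: P1: store L1 := 19  ⟶  IMI  (L1)  txn=BusRdX  M[L1]=20
step 4: P2: store L0 := 80  ⟶  IIM  (L0)  txn=∅  M[L0]=30
step 5: P2: store L1 := 11  ⟶  IIM  (L1)  txn=BusRdX+Flush  M[L1]=19
step 6: P0: load  L0  ⟶  SIS  (L0)  txn=BusRd+Flush  M[L0]=80
step 7: P1: store L1 := 23  ⟶  IMI  (L1)  txn=BusRdX+Flush  M[L1]=11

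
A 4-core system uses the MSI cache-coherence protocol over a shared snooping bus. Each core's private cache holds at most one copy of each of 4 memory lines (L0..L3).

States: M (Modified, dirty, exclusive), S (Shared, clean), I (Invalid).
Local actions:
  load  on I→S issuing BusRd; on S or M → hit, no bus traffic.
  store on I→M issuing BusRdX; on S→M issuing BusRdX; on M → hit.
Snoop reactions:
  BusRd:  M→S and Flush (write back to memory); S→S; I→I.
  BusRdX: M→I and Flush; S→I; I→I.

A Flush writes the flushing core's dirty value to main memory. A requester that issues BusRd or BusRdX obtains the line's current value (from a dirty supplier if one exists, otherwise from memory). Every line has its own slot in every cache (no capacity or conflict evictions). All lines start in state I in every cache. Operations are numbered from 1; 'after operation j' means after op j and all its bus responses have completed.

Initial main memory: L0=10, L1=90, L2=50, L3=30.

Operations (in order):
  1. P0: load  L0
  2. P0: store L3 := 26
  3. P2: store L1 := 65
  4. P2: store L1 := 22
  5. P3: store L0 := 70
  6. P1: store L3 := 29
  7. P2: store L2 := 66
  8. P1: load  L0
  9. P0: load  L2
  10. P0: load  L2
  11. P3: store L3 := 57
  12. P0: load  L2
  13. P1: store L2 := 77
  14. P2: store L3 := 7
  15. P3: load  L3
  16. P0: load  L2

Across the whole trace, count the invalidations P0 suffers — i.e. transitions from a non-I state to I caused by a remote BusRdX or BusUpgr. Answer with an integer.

[1] P0: load  L0 | P0:S(10), P1:I, P2:I, P3:I | bus: BusRd
[2] P0: store L3 := 26 | P0:M(26), P1:I, P2:I, P3:I | bus: BusRdX
[3] P2: store L1 := 65 | P0:I, P1:I, P2:M(65), P3:I | bus: BusRdX
[4] P2: store L1 := 22 | P0:I, P1:I, P2:M(22), P3:I | bus: none
[5] P3: store L0 := 70 | P0:I, P1:I, P2:I, P3:M(70) | bus: BusRdX
[6] P1: store L3 := 29 | P0:I, P1:M(29), P2:I, P3:I | bus: BusRdX,Flush
[7] P2: store L2 := 66 | P0:I, P1:I, P2:M(66), P3:I | bus: BusRdX
[8] P1: load  L0 | P0:I, P1:S(70), P2:I, P3:S(70) | bus: BusRd,Flush
[9] P0: load  L2 | P0:S(66), P1:I, P2:S(66), P3:I | bus: BusRd,Flush
[10] P0: load  L2 | P0:S(66), P1:I, P2:S(66), P3:I | bus: none
[11] P3: store L3 := 57 | P0:I, P1:I, P2:I, P3:M(57) | bus: BusRdX,Flush
[12] P0: load  L2 | P0:S(66), P1:I, P2:S(66), P3:I | bus: none
[13] P1: store L2 := 77 | P0:I, P1:M(77), P2:I, P3:I | bus: BusRdX
[14] P2: store L3 := 7 | P0:I, P1:I, P2:M(7), P3:I | bus: BusRdX,Flush
[15] P3: load  L3 | P0:I, P1:I, P2:S(7), P3:S(7) | bus: BusRd,Flush
[16] P0: load  L2 | P0:S(77), P1:S(77), P2:I, P3:I | bus: BusRd,Flush

invalidations = 3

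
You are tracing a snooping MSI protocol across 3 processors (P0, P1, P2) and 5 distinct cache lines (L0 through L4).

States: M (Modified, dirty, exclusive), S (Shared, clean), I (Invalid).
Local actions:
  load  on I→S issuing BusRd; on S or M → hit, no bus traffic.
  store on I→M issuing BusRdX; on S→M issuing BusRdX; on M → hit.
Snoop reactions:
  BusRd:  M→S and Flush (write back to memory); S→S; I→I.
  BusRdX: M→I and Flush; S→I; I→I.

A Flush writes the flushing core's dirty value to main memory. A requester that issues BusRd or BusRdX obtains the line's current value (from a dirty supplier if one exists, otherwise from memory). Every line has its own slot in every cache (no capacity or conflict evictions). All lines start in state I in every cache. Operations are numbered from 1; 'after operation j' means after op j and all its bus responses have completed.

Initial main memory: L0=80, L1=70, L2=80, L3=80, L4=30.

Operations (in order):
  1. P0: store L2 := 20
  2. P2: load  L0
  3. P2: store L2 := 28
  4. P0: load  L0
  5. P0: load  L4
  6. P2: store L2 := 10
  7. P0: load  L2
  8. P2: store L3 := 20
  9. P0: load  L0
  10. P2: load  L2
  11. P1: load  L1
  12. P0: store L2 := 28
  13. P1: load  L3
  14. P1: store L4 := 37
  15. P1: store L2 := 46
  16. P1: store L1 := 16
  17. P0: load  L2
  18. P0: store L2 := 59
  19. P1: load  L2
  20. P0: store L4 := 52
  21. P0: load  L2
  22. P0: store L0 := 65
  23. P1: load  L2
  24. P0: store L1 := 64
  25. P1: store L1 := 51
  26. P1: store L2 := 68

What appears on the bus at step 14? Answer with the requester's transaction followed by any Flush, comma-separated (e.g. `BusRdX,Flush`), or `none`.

bus = BusRdX

  op1 P0: store L2 := 20 → M/I/I on L2; bus BusRdX; mem=80
  op2 P2: load  L0 → I/I/S on L0; bus BusRd; mem=80
  op3 P2: store L2 := 28 → I/I/M on L2; bus BusRdX Flush; mem=20
  op4 P0: load  L0 → S/I/S on L0; bus BusRd; mem=80
  op5 P0: load  L4 → S/I/I on L4; bus BusRd; mem=30
  op6 P2: store L2 := 10 → I/I/M on L2; bus (none); mem=20
  op7 P0: load  L2 → S/I/S on L2; bus BusRd Flush; mem=10
  op8 P2: store L3 := 20 → I/I/M on L3; bus BusRdX; mem=80
  op9 P0: load  L0 → S/I/S on L0; bus (none); mem=80
  op10 P2: load  L2 → S/I/S on L2; bus (none); mem=10
  op11 P1: load  L1 → I/S/I on L1; bus BusRd; mem=70
  op12 P0: store L2 := 28 → M/I/I on L2; bus BusRdX; mem=10
  op13 P1: load  L3 → I/S/S on L3; bus BusRd Flush; mem=20
  op14 P1: store L4 := 37 → I/M/I on L4; bus BusRdX; mem=30
  op15 P1: store L2 := 46 → I/M/I on L2; bus BusRdX Flush; mem=28
  op16 P1: store L1 := 16 → I/M/I on L1; bus BusRdX; mem=70
  op17 P0: load  L2 → S/S/I on L2; bus BusRd Flush; mem=46
  op18 P0: store L2 := 59 → M/I/I on L2; bus BusRdX; mem=46
  op19 P1: load  L2 → S/S/I on L2; bus BusRd Flush; mem=59
  op20 P0: store L4 := 52 → M/I/I on L4; bus BusRdX Flush; mem=37
  op21 P0: load  L2 → S/S/I on L2; bus (none); mem=59
  op22 P0: store L0 := 65 → M/I/I on L0; bus BusRdX; mem=80
  op23 P1: load  L2 → S/S/I on L2; bus (none); mem=59
  op24 P0: store L1 := 64 → M/I/I on L1; bus BusRdX Flush; mem=16
  op25 P1: store L1 := 51 → I/M/I on L1; bus BusRdX Flush; mem=64
  op26 P1: store L2 := 68 → I/M/I on L2; bus BusRdX; mem=59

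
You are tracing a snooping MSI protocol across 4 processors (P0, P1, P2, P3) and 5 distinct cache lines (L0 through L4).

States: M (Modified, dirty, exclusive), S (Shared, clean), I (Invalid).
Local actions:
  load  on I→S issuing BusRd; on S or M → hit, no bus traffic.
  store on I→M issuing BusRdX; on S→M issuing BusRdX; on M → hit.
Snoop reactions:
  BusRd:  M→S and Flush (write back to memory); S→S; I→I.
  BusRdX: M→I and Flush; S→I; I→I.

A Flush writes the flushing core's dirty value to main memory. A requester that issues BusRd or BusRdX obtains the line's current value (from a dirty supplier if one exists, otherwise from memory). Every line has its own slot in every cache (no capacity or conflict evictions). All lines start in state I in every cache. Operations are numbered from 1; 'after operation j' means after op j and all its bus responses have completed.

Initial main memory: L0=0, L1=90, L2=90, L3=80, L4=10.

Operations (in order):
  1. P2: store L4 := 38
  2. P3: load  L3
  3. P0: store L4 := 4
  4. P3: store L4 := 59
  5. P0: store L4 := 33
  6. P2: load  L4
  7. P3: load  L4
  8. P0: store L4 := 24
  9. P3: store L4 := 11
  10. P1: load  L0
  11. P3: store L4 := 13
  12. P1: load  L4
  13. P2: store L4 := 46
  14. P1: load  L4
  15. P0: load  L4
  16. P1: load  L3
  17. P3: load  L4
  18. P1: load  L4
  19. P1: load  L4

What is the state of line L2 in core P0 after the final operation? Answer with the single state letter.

step 1: P2: store L4 := 38  ⟶  IIMI  (L4)  txn=BusRdX  M[L4]=10
step 2: P3: load  L3  ⟶  IIIS  (L3)  txn=BusRd  M[L3]=80
step 3: P0: store L4 := 4  ⟶  MIII  (L4)  txn=BusRdX+Flush  M[L4]=38
step 4: P3: store L4 := 59  ⟶  IIIM  (L4)  txn=BusRdX+Flush  M[L4]=4
step 5: P0: store L4 := 33  ⟶  MIII  (L4)  txn=BusRdX+Flush  M[L4]=59
step 6: P2: load  L4  ⟶  SISI  (L4)  txn=BusRd+Flush  M[L4]=33
step 7: P3: load  L4  ⟶  SISS  (L4)  txn=BusRd  M[L4]=33
step 8: P0: store L4 := 24  ⟶  MIII  (L4)  txn=BusRdX  M[L4]=33
step 9: P3: store L4 := 11  ⟶  IIIM  (L4)  txn=BusRdX+Flush  M[L4]=24
step 10: P1: load  L0  ⟶  ISII  (L0)  txn=BusRd  M[L0]=0
step 11: P3: store L4 := 13  ⟶  IIIM  (L4)  txn=∅  M[L4]=24
step 12: P1: load  L4  ⟶  ISIS  (L4)  txn=BusRd+Flush  M[L4]=13
step 13: P2: store L4 := 46  ⟶  IIMI  (L4)  txn=BusRdX  M[L4]=13
step 14: P1: load  L4  ⟶  ISSI  (L4)  txn=BusRd+Flush  M[L4]=46
step 15: P0: load  L4  ⟶  SSSI  (L4)  txn=BusRd  M[L4]=46
step 16: P1: load  L3  ⟶  ISIS  (L3)  txn=BusRd  M[L3]=80
step 17: P3: load  L4  ⟶  SSSS  (L4)  txn=BusRd  M[L4]=46
step 18: P1: load  L4  ⟶  SSSS  (L4)  txn=∅  M[L4]=46
step 19: P1: load  L4  ⟶  SSSS  (L4)  txn=∅  M[L4]=46

state = I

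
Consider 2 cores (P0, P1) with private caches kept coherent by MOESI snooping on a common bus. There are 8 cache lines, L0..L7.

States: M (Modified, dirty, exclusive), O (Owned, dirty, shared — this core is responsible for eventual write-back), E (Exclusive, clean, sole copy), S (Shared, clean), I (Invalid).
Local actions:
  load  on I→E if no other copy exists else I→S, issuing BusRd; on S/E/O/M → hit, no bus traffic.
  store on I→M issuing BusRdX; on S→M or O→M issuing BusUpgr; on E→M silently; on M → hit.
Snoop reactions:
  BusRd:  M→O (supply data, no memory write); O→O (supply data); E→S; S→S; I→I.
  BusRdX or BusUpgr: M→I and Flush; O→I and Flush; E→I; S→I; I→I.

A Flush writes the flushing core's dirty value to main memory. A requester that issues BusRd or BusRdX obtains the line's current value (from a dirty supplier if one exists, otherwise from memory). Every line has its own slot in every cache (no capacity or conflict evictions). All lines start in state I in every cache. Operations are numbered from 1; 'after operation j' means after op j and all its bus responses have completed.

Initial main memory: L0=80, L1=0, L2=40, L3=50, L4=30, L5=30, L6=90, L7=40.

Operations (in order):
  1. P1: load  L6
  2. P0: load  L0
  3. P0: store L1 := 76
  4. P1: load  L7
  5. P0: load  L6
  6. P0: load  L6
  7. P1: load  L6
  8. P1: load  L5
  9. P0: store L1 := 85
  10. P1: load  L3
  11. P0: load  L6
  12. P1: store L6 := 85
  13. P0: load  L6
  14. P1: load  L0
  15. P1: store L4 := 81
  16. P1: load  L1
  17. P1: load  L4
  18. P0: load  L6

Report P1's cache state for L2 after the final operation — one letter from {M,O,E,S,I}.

  op1 P1: load  L6 → I/E on L6; bus BusRd; mem=90
  op2 P0: load  L0 → E/I on L0; bus BusRd; mem=80
  op3 P0: store L1 := 76 → M/I on L1; bus BusRdX; mem=0
  op4 P1: load  L7 → I/E on L7; bus BusRd; mem=40
  op5 P0: load  L6 → S/S on L6; bus BusRd; mem=90
  op6 P0: load  L6 → S/S on L6; bus (none); mem=90
  op7 P1: load  L6 → S/S on L6; bus (none); mem=90
  op8 P1: load  L5 → I/E on L5; bus BusRd; mem=30
  op9 P0: store L1 := 85 → M/I on L1; bus (none); mem=0
  op10 P1: load  L3 → I/E on L3; bus BusRd; mem=50
  op11 P0: load  L6 → S/S on L6; bus (none); mem=90
  op12 P1: store L6 := 85 → I/M on L6; bus BusUpgr; mem=90
  op13 P0: load  L6 → S/O on L6; bus BusRd; mem=90
  op14 P1: load  L0 → S/S on L0; bus BusRd; mem=80
  op15 P1: store L4 := 81 → I/M on L4; bus BusRdX; mem=30
  op16 P1: load  L1 → O/S on L1; bus BusRd; mem=0
  op17 P1: load  L4 → I/M on L4; bus (none); mem=30
  op18 P0: load  L6 → S/O on L6; bus (none); mem=90

state = I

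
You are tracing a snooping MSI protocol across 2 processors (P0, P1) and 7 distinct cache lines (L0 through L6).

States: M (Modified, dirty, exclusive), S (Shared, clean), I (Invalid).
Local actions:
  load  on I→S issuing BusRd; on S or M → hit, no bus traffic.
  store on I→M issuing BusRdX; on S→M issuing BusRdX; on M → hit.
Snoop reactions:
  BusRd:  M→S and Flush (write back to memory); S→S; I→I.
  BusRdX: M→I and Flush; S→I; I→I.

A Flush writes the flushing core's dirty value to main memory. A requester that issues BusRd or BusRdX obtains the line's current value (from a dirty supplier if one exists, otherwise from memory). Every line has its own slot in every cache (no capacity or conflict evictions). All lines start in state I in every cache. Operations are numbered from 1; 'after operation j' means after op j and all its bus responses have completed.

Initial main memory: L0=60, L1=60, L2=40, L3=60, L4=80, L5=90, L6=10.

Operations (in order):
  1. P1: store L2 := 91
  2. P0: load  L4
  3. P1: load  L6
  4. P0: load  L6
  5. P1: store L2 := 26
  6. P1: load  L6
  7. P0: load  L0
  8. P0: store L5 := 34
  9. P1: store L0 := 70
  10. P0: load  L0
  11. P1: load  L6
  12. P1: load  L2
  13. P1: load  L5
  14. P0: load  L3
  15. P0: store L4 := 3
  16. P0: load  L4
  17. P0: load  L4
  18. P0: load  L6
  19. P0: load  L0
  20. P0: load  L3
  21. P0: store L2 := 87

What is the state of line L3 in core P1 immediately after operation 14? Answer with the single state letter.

state = I

1. P1: store L2 := 91  bus=[BusRdX]  L2: P0=I P1=M  mem[L2]=40
2. P0: load  L4  bus=[BusRd]  L4: P0=S P1=I  mem[L4]=80
3. P1: load  L6  bus=[BusRd]  L6: P0=I P1=S  mem[L6]=10
4. P0: load  L6  bus=[BusRd]  L6: P0=S P1=S  mem[L6]=10
5. P1: store L2 := 26  bus=[-]  L2: P0=I P1=M  mem[L2]=40
6. P1: load  L6  bus=[-]  L6: P0=S P1=S  mem[L6]=10
7. P0: load  L0  bus=[BusRd]  L0: P0=S P1=I  mem[L0]=60
8. P0: store L5 := 34  bus=[BusRdX]  L5: P0=M P1=I  mem[L5]=90
9. P1: store L0 := 70  bus=[BusRdX]  L0: P0=I P1=M  mem[L0]=60
10. P0: load  L0  bus=[BusRd,Flush]  L0: P0=S P1=S  mem[L0]=70
11. P1: load  L6  bus=[-]  L6: P0=S P1=S  mem[L6]=10
12. P1: load  L2  bus=[-]  L2: P0=I P1=M  mem[L2]=40
13. P1: load  L5  bus=[BusRd,Flush]  L5: P0=S P1=S  mem[L5]=34
14. P0: load  L3  bus=[BusRd]  L3: P0=S P1=I  mem[L3]=60
15. P0: store L4 := 3  bus=[BusRdX]  L4: P0=M P1=I  mem[L4]=80
16. P0: load  L4  bus=[-]  L4: P0=M P1=I  mem[L4]=80
17. P0: load  L4  bus=[-]  L4: P0=M P1=I  mem[L4]=80
18. P0: load  L6  bus=[-]  L6: P0=S P1=S  mem[L6]=10
19. P0: load  L0  bus=[-]  L0: P0=S P1=S  mem[L0]=70
20. P0: load  L3  bus=[-]  L3: P0=S P1=I  mem[L3]=60
21. P0: store L2 := 87  bus=[BusRdX,Flush]  L2: P0=M P1=I  mem[L2]=26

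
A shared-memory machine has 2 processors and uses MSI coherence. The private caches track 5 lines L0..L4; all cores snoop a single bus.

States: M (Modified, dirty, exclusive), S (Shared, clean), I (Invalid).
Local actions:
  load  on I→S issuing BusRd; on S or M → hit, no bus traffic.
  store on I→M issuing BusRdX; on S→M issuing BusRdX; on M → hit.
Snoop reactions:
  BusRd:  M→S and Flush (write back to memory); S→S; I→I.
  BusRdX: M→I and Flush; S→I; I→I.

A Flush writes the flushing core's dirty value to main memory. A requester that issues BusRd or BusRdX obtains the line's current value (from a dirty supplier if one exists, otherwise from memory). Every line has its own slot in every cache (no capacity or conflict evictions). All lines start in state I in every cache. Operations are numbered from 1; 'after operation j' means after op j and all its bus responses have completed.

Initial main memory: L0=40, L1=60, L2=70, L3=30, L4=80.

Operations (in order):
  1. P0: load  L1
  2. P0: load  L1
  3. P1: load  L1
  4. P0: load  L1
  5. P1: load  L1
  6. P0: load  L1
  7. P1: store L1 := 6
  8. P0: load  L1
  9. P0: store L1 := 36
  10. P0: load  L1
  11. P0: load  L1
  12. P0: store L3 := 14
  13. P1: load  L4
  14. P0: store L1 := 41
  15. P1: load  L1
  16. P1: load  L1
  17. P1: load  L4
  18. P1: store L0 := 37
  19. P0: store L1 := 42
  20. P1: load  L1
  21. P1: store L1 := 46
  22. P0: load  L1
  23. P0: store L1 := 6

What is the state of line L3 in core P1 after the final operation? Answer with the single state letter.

step 1: P0: load  L1  ⟶  SI  (L1)  txn=BusRd  M[L1]=60
step 2: P0: load  L1  ⟶  SI  (L1)  txn=∅  M[L1]=60
step 3: P1: load  L1  ⟶  SS  (L1)  txn=BusRd  M[L1]=60
step 4: P0: load  L1  ⟶  SS  (L1)  txn=∅  M[L1]=60
step 5: P1: load  L1  ⟶  SS  (L1)  txn=∅  M[L1]=60
step 6: P0: load  L1  ⟶  SS  (L1)  txn=∅  M[L1]=60
step 7: P1: store L1 := 6  ⟶  IM  (L1)  txn=BusRdX  M[L1]=60
step 8: P0: load  L1  ⟶  SS  (L1)  txn=BusRd+Flush  M[L1]=6
step 9: P0: store L1 := 36  ⟶  MI  (L1)  txn=BusRdX  M[L1]=6
step 10: P0: load  L1  ⟶  MI  (L1)  txn=∅  M[L1]=6
step 11: P0: load  L1  ⟶  MI  (L1)  txn=∅  M[L1]=6
step 12: P0: store L3 := 14  ⟶  MI  (L3)  txn=BusRdX  M[L3]=30
step 13: P1: load  L4  ⟶  IS  (L4)  txn=BusRd  M[L4]=80
step 14: P0: store L1 := 41  ⟶  MI  (L1)  txn=∅  M[L1]=6
step 15: P1: load  L1  ⟶  SS  (L1)  txn=BusRd+Flush  M[L1]=41
step 16: P1: load  L1  ⟶  SS  (L1)  txn=∅  M[L1]=41
step 17: P1: load  L4  ⟶  IS  (L4)  txn=∅  M[L4]=80
step 18: P1: store L0 := 37  ⟶  IM  (L0)  txn=BusRdX  M[L0]=40
step 19: P0: store L1 := 42  ⟶  MI  (L1)  txn=BusRdX  M[L1]=41
step 20: P1: load  L1  ⟶  SS  (L1)  txn=BusRd+Flush  M[L1]=42
step 21: P1: store L1 := 46  ⟶  IM  (L1)  txn=BusRdX  M[L1]=42
step 22: P0: load  L1  ⟶  SS  (L1)  txn=BusRd+Flush  M[L1]=46
step 23: P0: store L1 := 6  ⟶  MI  (L1)  txn=BusRdX  M[L1]=46

state = I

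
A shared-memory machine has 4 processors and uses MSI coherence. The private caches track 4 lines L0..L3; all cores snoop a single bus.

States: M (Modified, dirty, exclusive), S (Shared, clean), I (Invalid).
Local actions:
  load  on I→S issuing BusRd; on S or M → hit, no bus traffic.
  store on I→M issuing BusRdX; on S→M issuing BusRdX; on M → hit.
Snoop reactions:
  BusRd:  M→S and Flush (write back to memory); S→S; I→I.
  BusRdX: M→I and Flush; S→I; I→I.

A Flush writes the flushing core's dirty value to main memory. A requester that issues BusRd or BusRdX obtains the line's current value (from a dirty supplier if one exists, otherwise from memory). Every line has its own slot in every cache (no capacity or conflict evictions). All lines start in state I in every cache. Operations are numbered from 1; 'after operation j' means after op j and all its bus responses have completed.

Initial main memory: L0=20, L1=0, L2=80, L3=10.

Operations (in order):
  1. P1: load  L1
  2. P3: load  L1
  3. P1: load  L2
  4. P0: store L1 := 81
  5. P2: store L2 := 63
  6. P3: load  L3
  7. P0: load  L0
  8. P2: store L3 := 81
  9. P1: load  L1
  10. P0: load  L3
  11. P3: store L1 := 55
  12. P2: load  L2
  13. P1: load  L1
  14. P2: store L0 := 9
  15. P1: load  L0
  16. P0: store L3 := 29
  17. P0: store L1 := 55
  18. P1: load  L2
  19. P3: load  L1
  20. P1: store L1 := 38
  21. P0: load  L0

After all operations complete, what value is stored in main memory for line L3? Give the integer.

memory[L3] = 81

step 1: P1: load  L1  ⟶  ISII  (L1)  txn=BusRd  M[L1]=0
step 2: P3: load  L1  ⟶  ISIS  (L1)  txn=BusRd  M[L1]=0
step 3: P1: load  L2  ⟶  ISII  (L2)  txn=BusRd  M[L2]=80
step 4: P0: store L1 := 81  ⟶  MIII  (L1)  txn=BusRdX  M[L1]=0
step 5: P2: store L2 := 63  ⟶  IIMI  (L2)  txn=BusRdX  M[L2]=80
step 6: P3: load  L3  ⟶  IIIS  (L3)  txn=BusRd  M[L3]=10
step 7: P0: load  L0  ⟶  SIII  (L0)  txn=BusRd  M[L0]=20
step 8: P2: store L3 := 81  ⟶  IIMI  (L3)  txn=BusRdX  M[L3]=10
step 9: P1: load  L1  ⟶  SSII  (L1)  txn=BusRd+Flush  M[L1]=81
step 10: P0: load  L3  ⟶  SISI  (L3)  txn=BusRd+Flush  M[L3]=81
step 11: P3: store L1 := 55  ⟶  IIIM  (L1)  txn=BusRdX  M[L1]=81
step 12: P2: load  L2  ⟶  IIMI  (L2)  txn=∅  M[L2]=80
step 13: P1: load  L1  ⟶  ISIS  (L1)  txn=BusRd+Flush  M[L1]=55
step 14: P2: store L0 := 9  ⟶  IIMI  (L0)  txn=BusRdX  M[L0]=20
step 15: P1: load  L0  ⟶  ISSI  (L0)  txn=BusRd+Flush  M[L0]=9
step 16: P0: store L3 := 29  ⟶  MIII  (L3)  txn=BusRdX  M[L3]=81
step 17: P0: store L1 := 55  ⟶  MIII  (L1)  txn=BusRdX  M[L1]=55
step 18: P1: load  L2  ⟶  ISSI  (L2)  txn=BusRd+Flush  M[L2]=63
step 19: P3: load  L1  ⟶  SIIS  (L1)  txn=BusRd+Flush  M[L1]=55
step 20: P1: store L1 := 38  ⟶  IMII  (L1)  txn=BusRdX  M[L1]=55
step 21: P0: load  L0  ⟶  SSSI  (L0)  txn=BusRd  M[L0]=9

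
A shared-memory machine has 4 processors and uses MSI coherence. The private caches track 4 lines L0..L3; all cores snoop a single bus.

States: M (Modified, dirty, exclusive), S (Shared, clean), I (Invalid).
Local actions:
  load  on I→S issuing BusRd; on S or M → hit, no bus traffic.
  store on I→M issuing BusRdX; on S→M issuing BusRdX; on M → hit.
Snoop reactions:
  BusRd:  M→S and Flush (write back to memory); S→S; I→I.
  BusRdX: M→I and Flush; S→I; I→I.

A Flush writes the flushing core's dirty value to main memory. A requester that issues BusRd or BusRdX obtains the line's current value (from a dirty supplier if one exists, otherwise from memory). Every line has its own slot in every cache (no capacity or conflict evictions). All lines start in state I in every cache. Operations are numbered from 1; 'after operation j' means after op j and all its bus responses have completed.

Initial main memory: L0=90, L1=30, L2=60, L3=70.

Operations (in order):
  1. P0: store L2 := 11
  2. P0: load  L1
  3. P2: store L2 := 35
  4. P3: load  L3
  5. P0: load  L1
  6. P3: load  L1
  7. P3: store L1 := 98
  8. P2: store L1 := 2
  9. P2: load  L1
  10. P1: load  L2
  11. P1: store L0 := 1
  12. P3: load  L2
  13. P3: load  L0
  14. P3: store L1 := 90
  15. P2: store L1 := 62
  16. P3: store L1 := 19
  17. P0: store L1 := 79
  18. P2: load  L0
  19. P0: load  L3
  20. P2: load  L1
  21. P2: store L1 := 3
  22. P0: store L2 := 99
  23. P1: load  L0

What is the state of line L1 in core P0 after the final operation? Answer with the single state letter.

state = I

step 1: P0: store L2 := 11  ⟶  MIII  (L2)  txn=BusRdX  M[L2]=60
step 2: P0: load  L1  ⟶  SIII  (L1)  txn=BusRd  M[L1]=30
step 3: P2: store L2 := 35  ⟶  IIMI  (L2)  txn=BusRdX+Flush  M[L2]=11
step 4: P3: load  L3  ⟶  IIIS  (L3)  txn=BusRd  M[L3]=70
step 5: P0: load  L1  ⟶  SIII  (L1)  txn=∅  M[L1]=30
step 6: P3: load  L1  ⟶  SIIS  (L1)  txn=BusRd  M[L1]=30
step 7: P3: store L1 := 98  ⟶  IIIM  (L1)  txn=BusRdX  M[L1]=30
step 8: P2: store L1 := 2  ⟶  IIMI  (L1)  txn=BusRdX+Flush  M[L1]=98
step 9: P2: load  L1  ⟶  IIMI  (L1)  txn=∅  M[L1]=98
step 10: P1: load  L2  ⟶  ISSI  (L2)  txn=BusRd+Flush  M[L2]=35
step 11: P1: store L0 := 1  ⟶  IMII  (L0)  txn=BusRdX  M[L0]=90
step 12: P3: load  L2  ⟶  ISSS  (L2)  txn=BusRd  M[L2]=35
step 13: P3: load  L0  ⟶  ISIS  (L0)  txn=BusRd+Flush  M[L0]=1
step 14: P3: store L1 := 90  ⟶  IIIM  (L1)  txn=BusRdX+Flush  M[L1]=2
step 15: P2: store L1 := 62  ⟶  IIMI  (L1)  txn=BusRdX+Flush  M[L1]=90
step 16: P3: store L1 := 19  ⟶  IIIM  (L1)  txn=BusRdX+Flush  M[L1]=62
step 17: P0: store L1 := 79  ⟶  MIII  (L1)  txn=BusRdX+Flush  M[L1]=19
step 18: P2: load  L0  ⟶  ISSS  (L0)  txn=BusRd  M[L0]=1
step 19: P0: load  L3  ⟶  SIIS  (L3)  txn=BusRd  M[L3]=70
step 20: P2: load  L1  ⟶  SISI  (L1)  txn=BusRd+Flush  M[L1]=79
step 21: P2: store L1 := 3  ⟶  IIMI  (L1)  txn=BusRdX  M[L1]=79
step 22: P0: store L2 := 99  ⟶  MIII  (L2)  txn=BusRdX  M[L2]=35
step 23: P1: load  L0  ⟶  ISSS  (L0)  txn=∅  M[L0]=1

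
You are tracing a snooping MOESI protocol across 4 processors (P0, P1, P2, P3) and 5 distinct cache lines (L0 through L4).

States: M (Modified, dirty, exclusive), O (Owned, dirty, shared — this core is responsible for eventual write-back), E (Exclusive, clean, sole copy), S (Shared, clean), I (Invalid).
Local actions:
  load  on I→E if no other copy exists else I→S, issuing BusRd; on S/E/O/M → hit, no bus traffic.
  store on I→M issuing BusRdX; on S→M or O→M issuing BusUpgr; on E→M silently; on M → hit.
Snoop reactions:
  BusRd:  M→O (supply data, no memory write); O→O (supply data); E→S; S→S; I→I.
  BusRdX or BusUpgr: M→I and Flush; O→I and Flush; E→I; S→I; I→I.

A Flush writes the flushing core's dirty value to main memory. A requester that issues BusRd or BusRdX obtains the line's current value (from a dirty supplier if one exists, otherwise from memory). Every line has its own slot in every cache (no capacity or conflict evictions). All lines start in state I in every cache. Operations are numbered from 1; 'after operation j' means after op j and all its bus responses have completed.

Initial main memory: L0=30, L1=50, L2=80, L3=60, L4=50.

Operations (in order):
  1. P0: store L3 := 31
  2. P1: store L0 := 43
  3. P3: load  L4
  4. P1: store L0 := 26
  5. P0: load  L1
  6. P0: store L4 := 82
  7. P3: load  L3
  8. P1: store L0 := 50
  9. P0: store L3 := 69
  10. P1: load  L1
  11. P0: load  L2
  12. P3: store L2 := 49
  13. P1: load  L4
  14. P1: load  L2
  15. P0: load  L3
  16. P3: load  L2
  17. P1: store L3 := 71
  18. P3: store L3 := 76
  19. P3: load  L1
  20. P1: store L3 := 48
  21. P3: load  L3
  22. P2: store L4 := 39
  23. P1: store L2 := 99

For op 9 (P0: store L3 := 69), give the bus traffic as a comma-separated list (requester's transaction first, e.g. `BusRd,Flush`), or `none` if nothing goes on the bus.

  op1 P0: store L3 := 31 → M/I/I/I on L3; bus BusRdX; mem=60
  op2 P1: store L0 := 43 → I/M/I/I on L0; bus BusRdX; mem=30
  op3 P3: load  L4 → I/I/I/E on L4; bus BusRd; mem=50
  op4 P1: store L0 := 26 → I/M/I/I on L0; bus (none); mem=30
  op5 P0: load  L1 → E/I/I/I on L1; bus BusRd; mem=50
  op6 P0: store L4 := 82 → M/I/I/I on L4; bus BusRdX; mem=50
  op7 P3: load  L3 → O/I/I/S on L3; bus BusRd; mem=60
  op8 P1: store L0 := 50 → I/M/I/I on L0; bus (none); mem=30
  op9 P0: store L3 := 69 → M/I/I/I on L3; bus BusUpgr; mem=60
  op10 P1: load  L1 → S/S/I/I on L1; bus BusRd; mem=50
  op11 P0: load  L2 → E/I/I/I on L2; bus BusRd; mem=80
  op12 P3: store L2 := 49 → I/I/I/M on L2; bus BusRdX; mem=80
  op13 P1: load  L4 → O/S/I/I on L4; bus BusRd; mem=50
  op14 P1: load  L2 → I/S/I/O on L2; bus BusRd; mem=80
  op15 P0: load  L3 → M/I/I/I on L3; bus (none); mem=60
  op16 P3: load  L2 → I/S/I/O on L2; bus (none); mem=80
  op17 P1: store L3 := 71 → I/M/I/I on L3; bus BusRdX Flush; mem=69
  op18 P3: store L3 := 76 → I/I/I/M on L3; bus BusRdX Flush; mem=71
  op19 P3: load  L1 → S/S/I/S on L1; bus BusRd; mem=50
  op20 P1: store L3 := 48 → I/M/I/I on L3; bus BusRdX Flush; mem=76
  op21 P3: load  L3 → I/O/I/S on L3; bus BusRd; mem=76
  op22 P2: store L4 := 39 → I/I/M/I on L4; bus BusRdX Flush; mem=82
  op23 P1: store L2 := 99 → I/M/I/I on L2; bus BusUpgr Flush; mem=49

bus = BusUpgr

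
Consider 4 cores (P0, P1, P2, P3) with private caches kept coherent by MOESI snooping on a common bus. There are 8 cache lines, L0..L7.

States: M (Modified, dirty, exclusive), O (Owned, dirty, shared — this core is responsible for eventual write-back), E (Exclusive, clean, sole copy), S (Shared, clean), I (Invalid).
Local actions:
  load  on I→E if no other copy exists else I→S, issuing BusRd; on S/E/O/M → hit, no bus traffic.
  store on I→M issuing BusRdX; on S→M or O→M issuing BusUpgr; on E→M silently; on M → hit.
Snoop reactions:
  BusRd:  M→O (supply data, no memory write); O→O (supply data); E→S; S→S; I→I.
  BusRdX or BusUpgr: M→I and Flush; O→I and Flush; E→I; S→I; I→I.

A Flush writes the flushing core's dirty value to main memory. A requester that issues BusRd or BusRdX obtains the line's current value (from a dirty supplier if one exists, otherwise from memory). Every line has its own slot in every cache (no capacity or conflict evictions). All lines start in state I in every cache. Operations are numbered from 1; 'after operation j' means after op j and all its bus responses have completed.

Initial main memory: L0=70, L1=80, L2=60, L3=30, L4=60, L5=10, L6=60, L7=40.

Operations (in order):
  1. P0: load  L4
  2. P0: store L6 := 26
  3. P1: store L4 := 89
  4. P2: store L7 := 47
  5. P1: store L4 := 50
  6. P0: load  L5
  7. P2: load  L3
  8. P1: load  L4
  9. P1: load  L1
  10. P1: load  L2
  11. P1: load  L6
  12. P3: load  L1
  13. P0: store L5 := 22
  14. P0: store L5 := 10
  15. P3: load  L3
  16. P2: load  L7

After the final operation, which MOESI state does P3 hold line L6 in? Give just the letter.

state = I

  op1 P0: load  L4 → E/I/I/I on L4; bus BusRd; mem=60
  op2 P0: store L6 := 26 → M/I/I/I on L6; bus BusRdX; mem=60
  op3 P1: store L4 := 89 → I/M/I/I on L4; bus BusRdX; mem=60
  op4 P2: store L7 := 47 → I/I/M/I on L7; bus BusRdX; mem=40
  op5 P1: store L4 := 50 → I/M/I/I on L4; bus (none); mem=60
  op6 P0: load  L5 → E/I/I/I on L5; bus BusRd; mem=10
  op7 P2: load  L3 → I/I/E/I on L3; bus BusRd; mem=30
  op8 P1: load  L4 → I/M/I/I on L4; bus (none); mem=60
  op9 P1: load  L1 → I/E/I/I on L1; bus BusRd; mem=80
  op10 P1: load  L2 → I/E/I/I on L2; bus BusRd; mem=60
  op11 P1: load  L6 → O/S/I/I on L6; bus BusRd; mem=60
  op12 P3: load  L1 → I/S/I/S on L1; bus BusRd; mem=80
  op13 P0: store L5 := 22 → M/I/I/I on L5; bus (none); mem=10
  op14 P0: store L5 := 10 → M/I/I/I on L5; bus (none); mem=10
  op15 P3: load  L3 → I/I/S/S on L3; bus BusRd; mem=30
  op16 P2: load  L7 → I/I/M/I on L7; bus (none); mem=40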